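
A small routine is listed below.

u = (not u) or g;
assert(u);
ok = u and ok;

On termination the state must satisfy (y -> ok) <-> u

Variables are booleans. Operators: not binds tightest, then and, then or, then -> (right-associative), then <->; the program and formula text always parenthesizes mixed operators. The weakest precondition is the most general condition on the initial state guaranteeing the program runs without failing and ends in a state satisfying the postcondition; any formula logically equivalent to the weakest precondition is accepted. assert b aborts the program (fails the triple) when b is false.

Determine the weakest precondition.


Working backward. After the program, (y -> ok) <-> u must hold.
Before ok := u and ok: (y -> (u and ok)) <-> u
Before assert u: u and ((y -> (u and ok)) <-> u)
Before u := (not u) or g: ((not u) or g) and ((y -> (((not u) or g) and ok)) <-> ((not u) or g))
Answer: WP = ((not u) or g) and ((y -> (((not u) or g) and ok)) <-> ((not u) or g))


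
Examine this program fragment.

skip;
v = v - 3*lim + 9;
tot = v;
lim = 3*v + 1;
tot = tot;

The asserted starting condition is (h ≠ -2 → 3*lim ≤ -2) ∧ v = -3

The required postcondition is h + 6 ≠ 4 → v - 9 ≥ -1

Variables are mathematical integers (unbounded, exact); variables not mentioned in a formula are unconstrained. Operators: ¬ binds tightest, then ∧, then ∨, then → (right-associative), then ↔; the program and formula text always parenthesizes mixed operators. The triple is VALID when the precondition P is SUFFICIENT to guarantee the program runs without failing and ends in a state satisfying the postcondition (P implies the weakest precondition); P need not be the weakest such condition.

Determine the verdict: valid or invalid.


Working backward. After the program, the postcondition h + 6 ≠ 4 → v - 9 ≥ -1 must hold; in canonical form it is h ≠ -2 → v ≥ 8.
Before tot := tot: h ≠ -2 → v ≥ 8
Before lim := 3*v + 1: h ≠ -2 → v ≥ 8
Before tot := v: h ≠ -2 → v ≥ 8
Before v := v - 3*lim + 9: h ≠ -2 → v ≥ 3*lim - 1
Before skip: h ≠ -2 → v ≥ 3*lim - 1
The weakest precondition is h ≠ -2 → v ≥ 3*lim - 1.
Check whether (h ≠ -2 → 3*lim ≤ -2) ∧ v = -3 implies it.
Every state satisfying the precondition satisfies the weakest precondition: the implication holds.
Answer: valid


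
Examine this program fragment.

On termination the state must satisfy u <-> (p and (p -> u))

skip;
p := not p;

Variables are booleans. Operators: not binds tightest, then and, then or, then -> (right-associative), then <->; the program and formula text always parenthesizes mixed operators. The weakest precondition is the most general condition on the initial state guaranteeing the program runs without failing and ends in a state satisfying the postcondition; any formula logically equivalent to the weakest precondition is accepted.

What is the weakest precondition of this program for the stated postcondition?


Working backward. After the program, u <-> (p and (p -> u)) must hold.
Before p := not p: u <-> ((not p) and ((not p) -> u))
Before skip: u <-> ((not p) and ((not p) -> u))
Answer: WP = u <-> ((not p) and ((not p) -> u))


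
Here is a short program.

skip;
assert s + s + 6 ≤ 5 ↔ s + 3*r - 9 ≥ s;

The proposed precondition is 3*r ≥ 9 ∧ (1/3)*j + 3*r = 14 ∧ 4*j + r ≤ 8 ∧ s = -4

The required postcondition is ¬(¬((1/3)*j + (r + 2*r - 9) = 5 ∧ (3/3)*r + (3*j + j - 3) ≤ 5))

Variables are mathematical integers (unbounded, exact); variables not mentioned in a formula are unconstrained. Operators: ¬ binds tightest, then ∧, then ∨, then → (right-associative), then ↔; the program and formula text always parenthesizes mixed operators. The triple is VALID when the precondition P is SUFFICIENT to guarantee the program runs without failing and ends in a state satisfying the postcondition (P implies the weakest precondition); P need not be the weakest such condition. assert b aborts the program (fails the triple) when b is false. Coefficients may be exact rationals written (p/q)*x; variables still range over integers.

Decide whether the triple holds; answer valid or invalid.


Working backward. After the program, the postcondition ¬(¬((1/3)*j + (r + 2*r - 9) = 5 ∧ (3/3)*r + (3*j + j - 3) ≤ 5)) must hold; in canonical form it is (1/3)*j + 3*r = 14 ∧ 4*j + r ≤ 8.
Before assert s + s + 6 ≤ 5 ↔ s + 3*r - 9 ≥ s: (2*s ≤ -1 ↔ 3*r ≥ 9) ∧ (1/3)*j + 3*r = 14 ∧ 4*j + r ≤ 8
Before skip: (2*s ≤ -1 ↔ 3*r ≥ 9) ∧ (1/3)*j + 3*r = 14 ∧ 4*j + r ≤ 8
The weakest precondition is (2*s ≤ -1 ↔ 3*r ≥ 9) ∧ (1/3)*j + 3*r = 14 ∧ 4*j + r ≤ 8.
Check whether 3*r ≥ 9 ∧ (1/3)*j + 3*r = 14 ∧ 4*j + r ≤ 8 ∧ s = -4 implies it.
Every state satisfying the precondition satisfies the weakest precondition: the implication holds.
Answer: valid


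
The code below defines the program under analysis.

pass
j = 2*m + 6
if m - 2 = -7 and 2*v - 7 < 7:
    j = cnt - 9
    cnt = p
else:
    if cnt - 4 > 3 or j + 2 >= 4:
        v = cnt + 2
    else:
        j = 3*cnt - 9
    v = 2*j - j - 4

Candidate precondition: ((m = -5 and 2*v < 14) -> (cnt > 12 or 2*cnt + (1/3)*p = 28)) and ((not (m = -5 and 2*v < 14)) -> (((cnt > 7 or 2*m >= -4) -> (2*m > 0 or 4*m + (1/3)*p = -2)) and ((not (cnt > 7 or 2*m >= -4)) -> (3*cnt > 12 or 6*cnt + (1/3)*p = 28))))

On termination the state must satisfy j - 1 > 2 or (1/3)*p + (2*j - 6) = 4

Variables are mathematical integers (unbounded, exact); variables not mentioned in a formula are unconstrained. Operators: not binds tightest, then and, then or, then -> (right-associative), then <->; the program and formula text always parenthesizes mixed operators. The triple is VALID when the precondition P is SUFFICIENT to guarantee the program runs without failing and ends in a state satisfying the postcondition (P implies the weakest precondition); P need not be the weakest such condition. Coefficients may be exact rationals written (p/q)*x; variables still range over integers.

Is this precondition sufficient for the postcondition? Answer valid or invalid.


Working backward. After the program, the postcondition j - 1 > 2 or (1/3)*p + (2*j - 6) = 4 must hold; in canonical form it is j > 3 or 2*j + (1/3)*p = 10.
Then branch requires cnt > 12 or 2*cnt + (1/3)*p = 28; else branch requires ((cnt > 7 or j >= 2) -> (j > 3 or 2*j + (1/3)*p = 10)) and ((not (cnt > 7 or j >= 2)) -> (3*cnt > 12 or 6*cnt + (1/3)*p = 28)).
Before the if: ((m = -5 and 2*v < 14) -> (cnt > 12 or 2*cnt + (1/3)*p = 28)) and ((not (m = -5 and 2*v < 14)) -> (((cnt > 7 or j >= 2) -> (j > 3 or 2*j + (1/3)*p = 10)) and ((not (cnt > 7 or j >= 2)) -> (3*cnt > 12 or 6*cnt + (1/3)*p = 28))))
Before j := 2*m + 6: ((m = -5 and 2*v < 14) -> (cnt > 12 or 2*cnt + (1/3)*p = 28)) and ((not (m = -5 and 2*v < 14)) -> (((cnt > 7 or 2*m >= -4) -> (2*m > -3 or 4*m + (1/3)*p = -2)) and ((not (cnt > 7 or 2*m >= -4)) -> (3*cnt > 12 or 6*cnt + (1/3)*p = 28))))
Before skip: ((m = -5 and 2*v < 14) -> (cnt > 12 or 2*cnt + (1/3)*p = 28)) and ((not (m = -5 and 2*v < 14)) -> (((cnt > 7 or 2*m >= -4) -> (2*m > -3 or 4*m + (1/3)*p = -2)) and ((not (cnt > 7 or 2*m >= -4)) -> (3*cnt > 12 or 6*cnt + (1/3)*p = 28))))
The weakest precondition is ((m = -5 and 2*v < 14) -> (cnt > 12 or 2*cnt + (1/3)*p = 28)) and ((not (m = -5 and 2*v < 14)) -> (((cnt > 7 or 2*m >= -4) -> (2*m > -3 or 4*m + (1/3)*p = -2)) and ((not (cnt > 7 or 2*m >= -4)) -> (3*cnt > 12 or 6*cnt + (1/3)*p = 28)))).
Check whether ((m = -5 and 2*v < 14) -> (cnt > 12 or 2*cnt + (1/3)*p = 28)) and ((not (m = -5 and 2*v < 14)) -> (((cnt > 7 or 2*m >= -4) -> (2*m > 0 or 4*m + (1/3)*p = -2)) and ((not (cnt > 7 or 2*m >= -4)) -> (3*cnt > 12 or 6*cnt + (1/3)*p = 28)))) implies it.
Every state satisfying the precondition satisfies the weakest precondition: the implication holds.
Answer: valid


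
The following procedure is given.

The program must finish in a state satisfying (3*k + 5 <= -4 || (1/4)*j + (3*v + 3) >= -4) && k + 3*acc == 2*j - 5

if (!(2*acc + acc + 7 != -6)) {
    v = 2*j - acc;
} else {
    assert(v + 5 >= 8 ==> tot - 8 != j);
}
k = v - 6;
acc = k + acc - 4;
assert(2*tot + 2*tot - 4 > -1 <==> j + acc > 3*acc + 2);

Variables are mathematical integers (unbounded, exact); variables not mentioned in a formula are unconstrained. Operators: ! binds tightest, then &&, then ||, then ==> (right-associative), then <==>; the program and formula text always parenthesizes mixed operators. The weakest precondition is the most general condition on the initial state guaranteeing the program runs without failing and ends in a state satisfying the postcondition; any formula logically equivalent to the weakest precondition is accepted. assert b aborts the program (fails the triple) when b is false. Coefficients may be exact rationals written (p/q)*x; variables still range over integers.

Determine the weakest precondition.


Working backward. After the program, the postcondition (3*k + 5 <= -4 || (1/4)*j + (3*v + 3) >= -4) && k + 3*acc == 2*j - 5 must hold; in canonical form it is (3*k <= -9 || (1/4)*j + 3*v >= -7) && 3*acc + k == 2*j - 5.
Before assert 2*tot + 2*tot - 4 > -1 <==> j + acc > 3*acc + 2: (4*tot > 3 <==> j > 2*acc + 2) && (3*k <= -9 || (1/4)*j + 3*v >= -7) && 3*acc + k == 2*j - 5
Before acc := k + acc - 4: (4*tot > 3 <==> j > 2*acc + 2*k - 6) && (3*k <= -9 || (1/4)*j + 3*v >= -7) && 3*acc + 4*k == 2*j + 7
Before k := v - 6: (4*tot > 3 <==> j > 2*acc + 2*v - 18) && (3*v <= 9 || (1/4)*j + 3*v >= -7) && 3*acc + 4*v == 2*j + 31
Then branch requires (4*tot > 3 <==> 3*j < 18) && (6*j <= 3*acc + 9 || (25/4)*j >= 3*acc - 7) && 6*j == acc + 31; else branch requires (v >= 3 ==> tot != j + 8) && (4*tot > 3 <==> j > 2*acc + 2*v - 18) && (3*v <= 9 || (1/4)*j + 3*v >= -7) && 3*acc + 4*v == 2*j + 31.
Before the if: ((!(3*acc != -13)) ==> ((4*tot > 3 <==> 3*j < 18) && (6*j <= 3*acc + 9 || (25/4)*j >= 3*acc - 7) && 6*j == acc + 31)) && (3*acc != -13 ==> ((v >= 3 ==> tot != j + 8) && (4*tot > 3 <==> j > 2*acc + 2*v - 18) && (3*v <= 9 || (1/4)*j + 3*v >= -7) && 3*acc + 4*v == 2*j + 31))
Answer: WP = ((!(3*acc != -13)) ==> ((4*tot > 3 <==> 3*j < 18) && (6*j <= 3*acc + 9 || (25/4)*j >= 3*acc - 7) && 6*j == acc + 31)) && (3*acc != -13 ==> ((v >= 3 ==> tot != j + 8) && (4*tot > 3 <==> j > 2*acc + 2*v - 18) && (3*v <= 9 || (1/4)*j + 3*v >= -7) && 3*acc + 4*v == 2*j + 31))


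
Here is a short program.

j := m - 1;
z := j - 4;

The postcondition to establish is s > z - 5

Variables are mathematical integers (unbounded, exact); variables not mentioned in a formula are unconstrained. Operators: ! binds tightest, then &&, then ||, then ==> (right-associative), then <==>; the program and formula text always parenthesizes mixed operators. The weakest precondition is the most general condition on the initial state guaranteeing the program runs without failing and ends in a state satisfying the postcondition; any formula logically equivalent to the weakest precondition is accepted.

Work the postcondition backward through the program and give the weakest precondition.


Working backward. After the program, s > z - 5 must hold.
Before z := j - 4: s > j - 9
Before j := m - 1: s > m - 10
Answer: WP = s > m - 10


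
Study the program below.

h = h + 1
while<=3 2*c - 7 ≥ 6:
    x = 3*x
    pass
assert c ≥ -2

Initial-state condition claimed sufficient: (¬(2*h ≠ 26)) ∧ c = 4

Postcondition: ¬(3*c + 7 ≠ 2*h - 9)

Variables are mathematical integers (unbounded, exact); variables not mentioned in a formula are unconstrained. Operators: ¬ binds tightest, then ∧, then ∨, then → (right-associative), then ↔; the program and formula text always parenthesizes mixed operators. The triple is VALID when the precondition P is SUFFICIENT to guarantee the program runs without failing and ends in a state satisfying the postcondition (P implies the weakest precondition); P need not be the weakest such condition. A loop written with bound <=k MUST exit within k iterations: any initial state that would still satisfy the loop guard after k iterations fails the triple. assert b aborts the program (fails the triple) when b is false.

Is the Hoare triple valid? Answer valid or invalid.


Working backward. After the program, the postcondition ¬(3*c + 7 ≠ 2*h - 9) must hold; in canonical form it is ¬(3*c ≠ 2*h - 16).
Before assert c ≥ -2: c ≥ -2 ∧ (¬(3*c ≠ 2*h - 16))
Before the loop (bound <=3), unroll the exhaustion recursion (WP_0 = exit-now case; WP_j = one more guarded iteration, up to j = 3):
  WP_0: (¬(2*c ≥ 13)) ∧ c ≥ -2 ∧ (¬(3*c ≠ 2*h - 16))
  WP_1: (2*c ≥ 13 → ((¬(2*c ≥ 13)) ∧ c ≥ -2 ∧ (¬(3*c ≠ 2*h - 16)))) ∧ ((¬(2*c ≥ 13)) → (c ≥ -2 ∧ (¬(3*c ≠ 2*h - 16))))
  WP_2: (2*c ≥ 13 → ((2*c ≥ 13 → ((¬(2*c ≥ 13)) ∧ c ≥ -2 ∧ (¬(3*c ≠ 2*h - 16)))) ∧ ((¬(2*c ≥ 13)) → (c ≥ -2 ∧ (¬(3*c ≠ 2*h - 16)))))) ∧ ((¬(2*c ≥ 13)) → (c ≥ -2 ∧ (¬(3*c ≠ 2*h - 16))))
  WP_3: (2*c ≥ 13 → ((2*c ≥ 13 → ((2*c ≥ 13 → ((¬(2*c ≥ 13)) ∧ c ≥ -2 ∧ (¬(3*c ≠ 2*h - 16)))) ∧ ((¬(2*c ≥ 13)) → (c ≥ -2 ∧ (¬(3*c ≠ 2*h - 16)))))) ∧ ((¬(2*c ≥ 13)) → (c ≥ -2 ∧ (¬(3*c ≠ 2*h - 16)))))) ∧ ((¬(2*c ≥ 13)) → (c ≥ -2 ∧ (¬(3*c ≠ 2*h - 16))))
So before the loop: (2*c ≥ 13 → ((2*c ≥ 13 → ((2*c ≥ 13 → ((¬(2*c ≥ 13)) ∧ c ≥ -2 ∧ (¬(3*c ≠ 2*h - 16)))) ∧ ((¬(2*c ≥ 13)) → (c ≥ -2 ∧ (¬(3*c ≠ 2*h - 16)))))) ∧ ((¬(2*c ≥ 13)) → (c ≥ -2 ∧ (¬(3*c ≠ 2*h - 16)))))) ∧ ((¬(2*c ≥ 13)) → (c ≥ -2 ∧ (¬(3*c ≠ 2*h - 16))))
Before h := h + 1: (2*c ≥ 13 → ((2*c ≥ 13 → ((2*c ≥ 13 → ((¬(2*c ≥ 13)) ∧ c ≥ -2 ∧ (¬(3*c ≠ 2*h - 14)))) ∧ ((¬(2*c ≥ 13)) → (c ≥ -2 ∧ (¬(3*c ≠ 2*h - 14)))))) ∧ ((¬(2*c ≥ 13)) → (c ≥ -2 ∧ (¬(3*c ≠ 2*h - 14)))))) ∧ ((¬(2*c ≥ 13)) → (c ≥ -2 ∧ (¬(3*c ≠ 2*h - 14))))
The weakest precondition is (2*c ≥ 13 → ((2*c ≥ 13 → ((2*c ≥ 13 → ((¬(2*c ≥ 13)) ∧ c ≥ -2 ∧ (¬(3*c ≠ 2*h - 14)))) ∧ ((¬(2*c ≥ 13)) → (c ≥ -2 ∧ (¬(3*c ≠ 2*h - 14)))))) ∧ ((¬(2*c ≥ 13)) → (c ≥ -2 ∧ (¬(3*c ≠ 2*h - 14)))))) ∧ ((¬(2*c ≥ 13)) → (c ≥ -2 ∧ (¬(3*c ≠ 2*h - 14)))).
Check whether (¬(2*h ≠ 26)) ∧ c = 4 implies it.
Every state satisfying the precondition satisfies the weakest precondition: the implication holds.
Answer: valid


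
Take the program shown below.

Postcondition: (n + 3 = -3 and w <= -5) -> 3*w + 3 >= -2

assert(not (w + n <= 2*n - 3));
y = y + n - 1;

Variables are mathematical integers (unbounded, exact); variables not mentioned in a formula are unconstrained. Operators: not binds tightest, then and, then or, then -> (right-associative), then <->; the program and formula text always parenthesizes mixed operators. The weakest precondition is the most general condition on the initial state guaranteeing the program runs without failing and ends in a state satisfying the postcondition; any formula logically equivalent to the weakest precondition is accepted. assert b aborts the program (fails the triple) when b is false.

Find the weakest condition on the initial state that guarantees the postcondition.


Working backward. After the program, the postcondition (n + 3 = -3 and w <= -5) -> 3*w + 3 >= -2 must hold; in canonical form it is (n = -6 and w <= -5) -> 3*w >= -5.
Before y := y + n - 1: (n = -6 and w <= -5) -> 3*w >= -5
Before assert not (w + n <= 2*n - 3): (not (w <= n - 3)) and ((n = -6 and w <= -5) -> 3*w >= -5)
Answer: WP = (not (w <= n - 3)) and ((n = -6 and w <= -5) -> 3*w >= -5)


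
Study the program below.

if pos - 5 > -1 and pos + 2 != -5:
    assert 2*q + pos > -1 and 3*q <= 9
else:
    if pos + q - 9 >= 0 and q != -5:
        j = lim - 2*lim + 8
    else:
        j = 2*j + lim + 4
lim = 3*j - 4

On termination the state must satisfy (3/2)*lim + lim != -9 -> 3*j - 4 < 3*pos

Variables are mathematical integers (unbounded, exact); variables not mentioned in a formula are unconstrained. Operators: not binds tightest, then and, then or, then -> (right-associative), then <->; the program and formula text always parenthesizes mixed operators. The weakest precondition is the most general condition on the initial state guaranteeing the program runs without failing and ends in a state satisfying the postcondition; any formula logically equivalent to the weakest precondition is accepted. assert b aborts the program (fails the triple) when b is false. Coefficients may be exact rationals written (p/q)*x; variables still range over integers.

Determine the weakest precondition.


Working backward. After the program, the postcondition (3/2)*lim + lim != -9 -> 3*j - 4 < 3*pos must hold; in canonical form it is (5/2)*lim != -9 -> 3*j < 3*pos + 4.
Before lim := 3*j - 4: (15/2)*j != 1 -> 3*j < 3*pos + 4
Then branch requires pos + 2*q > -1 and 3*q <= 9 and ((15/2)*j != 1 -> 3*j < 3*pos + 4); else branch requires ((pos + q >= 9 and q != -5) -> ((15/2)*lim != 59 -> 3*lim + 3*pos > 20)) and ((not (pos + q >= 9 and q != -5)) -> (15*j + (15/2)*lim != -29 -> 6*j + 3*lim < 3*pos - 8)).
Before the if: ((pos > 4 and pos != -7) -> (pos + 2*q > -1 and 3*q <= 9 and ((15/2)*j != 1 -> 3*j < 3*pos + 4))) and ((not (pos > 4 and pos != -7)) -> (((pos + q >= 9 and q != -5) -> ((15/2)*lim != 59 -> 3*lim + 3*pos > 20)) and ((not (pos + q >= 9 and q != -5)) -> (15*j + (15/2)*lim != -29 -> 6*j + 3*lim < 3*pos - 8))))
Answer: WP = ((pos > 4 and pos != -7) -> (pos + 2*q > -1 and 3*q <= 9 and ((15/2)*j != 1 -> 3*j < 3*pos + 4))) and ((not (pos > 4 and pos != -7)) -> (((pos + q >= 9 and q != -5) -> ((15/2)*lim != 59 -> 3*lim + 3*pos > 20)) and ((not (pos + q >= 9 and q != -5)) -> (15*j + (15/2)*lim != -29 -> 6*j + 3*lim < 3*pos - 8))))


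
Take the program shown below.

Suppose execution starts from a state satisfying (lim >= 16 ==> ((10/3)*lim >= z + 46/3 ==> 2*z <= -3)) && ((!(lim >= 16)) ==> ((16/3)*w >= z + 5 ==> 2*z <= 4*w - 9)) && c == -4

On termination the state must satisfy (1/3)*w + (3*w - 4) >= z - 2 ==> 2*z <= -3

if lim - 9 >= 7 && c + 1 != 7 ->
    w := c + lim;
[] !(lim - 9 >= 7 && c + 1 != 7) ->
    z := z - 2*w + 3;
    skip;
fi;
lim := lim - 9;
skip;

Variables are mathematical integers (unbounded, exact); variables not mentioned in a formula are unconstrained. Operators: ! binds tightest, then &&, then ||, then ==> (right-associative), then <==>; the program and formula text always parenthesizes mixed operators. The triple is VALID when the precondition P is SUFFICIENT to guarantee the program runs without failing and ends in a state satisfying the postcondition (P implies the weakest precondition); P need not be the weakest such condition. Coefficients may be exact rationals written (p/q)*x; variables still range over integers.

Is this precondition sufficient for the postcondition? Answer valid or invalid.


Working backward. After the program, the postcondition (1/3)*w + (3*w - 4) >= z - 2 ==> 2*z <= -3 must hold; in canonical form it is (10/3)*w >= z + 2 ==> 2*z <= -3.
Before skip: (10/3)*w >= z + 2 ==> 2*z <= -3
Before lim := lim - 9: (10/3)*w >= z + 2 ==> 2*z <= -3
Then branch requires (10/3)*c + (10/3)*lim >= z + 2 ==> 2*z <= -3; else branch requires (16/3)*w >= z + 5 ==> 2*z <= 4*w - 9.
Before the if: ((lim >= 16 && c != 6) ==> ((10/3)*c + (10/3)*lim >= z + 2 ==> 2*z <= -3)) && ((!(lim >= 16 && c != 6)) ==> ((16/3)*w >= z + 5 ==> 2*z <= 4*w - 9))
The weakest precondition is ((lim >= 16 && c != 6) ==> ((10/3)*c + (10/3)*lim >= z + 2 ==> 2*z <= -3)) && ((!(lim >= 16 && c != 6)) ==> ((16/3)*w >= z + 5 ==> 2*z <= 4*w - 9)).
Check whether (lim >= 16 ==> ((10/3)*lim >= z + 46/3 ==> 2*z <= -3)) && ((!(lim >= 16)) ==> ((16/3)*w >= z + 5 ==> 2*z <= 4*w - 9)) && c == -4 implies it.
Every state satisfying the precondition satisfies the weakest precondition: the implication holds.
Answer: valid


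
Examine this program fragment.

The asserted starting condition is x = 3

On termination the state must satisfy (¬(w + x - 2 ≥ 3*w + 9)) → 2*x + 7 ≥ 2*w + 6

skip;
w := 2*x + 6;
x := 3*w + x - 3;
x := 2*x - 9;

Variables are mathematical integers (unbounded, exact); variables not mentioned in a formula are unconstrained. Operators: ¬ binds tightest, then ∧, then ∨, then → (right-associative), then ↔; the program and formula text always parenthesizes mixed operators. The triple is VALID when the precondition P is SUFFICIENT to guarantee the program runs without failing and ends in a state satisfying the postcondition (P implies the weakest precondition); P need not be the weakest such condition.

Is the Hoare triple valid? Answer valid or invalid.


Working backward. After the program, the postcondition (¬(w + x - 2 ≥ 3*w + 9)) → 2*x + 7 ≥ 2*w + 6 must hold; in canonical form it is (¬(x ≥ 2*w + 11)) → 2*x ≥ 2*w - 1.
Before x := 2*x - 9: (¬(2*x ≥ 2*w + 20)) → 4*x ≥ 2*w + 17
Before x := 3*w + x - 3: (¬(4*w + 2*x ≥ 26)) → 10*w + 4*x ≥ 29
Before w := 2*x + 6: (¬(10*x ≥ 2)) → 24*x ≥ -31
Before skip: (¬(10*x ≥ 2)) → 24*x ≥ -31
The weakest precondition is (¬(10*x ≥ 2)) → 24*x ≥ -31.
Check whether x = 3 implies it.
Every state satisfying the precondition satisfies the weakest precondition: the implication holds.
Answer: valid


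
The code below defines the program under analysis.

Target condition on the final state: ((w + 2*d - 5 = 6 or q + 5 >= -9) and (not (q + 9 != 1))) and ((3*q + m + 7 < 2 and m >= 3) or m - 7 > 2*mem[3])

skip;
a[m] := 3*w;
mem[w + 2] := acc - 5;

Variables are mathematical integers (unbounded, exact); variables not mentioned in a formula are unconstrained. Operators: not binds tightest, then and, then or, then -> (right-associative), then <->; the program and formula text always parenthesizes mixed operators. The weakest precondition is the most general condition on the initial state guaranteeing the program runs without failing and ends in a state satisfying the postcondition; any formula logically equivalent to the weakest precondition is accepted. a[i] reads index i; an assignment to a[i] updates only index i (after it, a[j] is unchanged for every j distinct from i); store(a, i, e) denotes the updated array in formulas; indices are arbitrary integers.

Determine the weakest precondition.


Working backward. After the program, the postcondition ((w + 2*d - 5 = 6 or q + 5 >= -9) and (not (q + 9 != 1))) and ((3*q + m + 7 < 2 and m >= 3) or m - 7 > 2*mem[3]) must hold; in canonical form it is (2*d + w = 11 or q >= -14) and (not (q != -8)) and ((m + 3*q < -5 and m >= 3) or m > 2*mem[3] + 7).
Before mem[w + 2] := acc - 5: (2*d + w = 11 or q >= -14) and (not (q != -8)) and ((m + 3*q < -5 and m >= 3) or m > 2*store(mem, w + 2, acc - 5)[3] + 7)
Before a[m] := 3*w: (2*d + w = 11 or q >= -14) and (not (q != -8)) and ((m + 3*q < -5 and m >= 3) or m > 2*store(mem, w + 2, acc - 5)[3] + 7)
Before skip: (2*d + w = 11 or q >= -14) and (not (q != -8)) and ((m + 3*q < -5 and m >= 3) or m > 2*store(mem, w + 2, acc - 5)[3] + 7)
Answer: WP = (2*d + w = 11 or q >= -14) and (not (q != -8)) and ((m + 3*q < -5 and m >= 3) or m > 2*store(mem, w + 2, acc - 5)[3] + 7)


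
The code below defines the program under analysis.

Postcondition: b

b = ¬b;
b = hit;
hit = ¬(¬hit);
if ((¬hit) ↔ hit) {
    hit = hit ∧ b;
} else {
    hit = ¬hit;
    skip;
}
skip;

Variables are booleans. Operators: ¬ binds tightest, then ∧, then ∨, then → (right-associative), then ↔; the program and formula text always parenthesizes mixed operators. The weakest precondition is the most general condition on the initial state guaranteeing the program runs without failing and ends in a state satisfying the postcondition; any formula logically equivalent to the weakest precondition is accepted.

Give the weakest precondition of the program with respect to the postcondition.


Working backward. After the program, b must hold.
Before skip: b
Then branch requires b; else branch requires b.
Before the if: (((¬hit) ↔ hit) → b) ∧ ((¬((¬hit) ↔ hit)) → b)
Before hit := ¬(¬hit): (((¬hit) ↔ hit) → b) ∧ ((¬((¬hit) ↔ hit)) → b)
Before b := hit: (((¬hit) ↔ hit) → hit) ∧ ((¬((¬hit) ↔ hit)) → hit)
Before b := ¬b: (((¬hit) ↔ hit) → hit) ∧ ((¬((¬hit) ↔ hit)) → hit)
Answer: WP = (((¬hit) ↔ hit) → hit) ∧ ((¬((¬hit) ↔ hit)) → hit)


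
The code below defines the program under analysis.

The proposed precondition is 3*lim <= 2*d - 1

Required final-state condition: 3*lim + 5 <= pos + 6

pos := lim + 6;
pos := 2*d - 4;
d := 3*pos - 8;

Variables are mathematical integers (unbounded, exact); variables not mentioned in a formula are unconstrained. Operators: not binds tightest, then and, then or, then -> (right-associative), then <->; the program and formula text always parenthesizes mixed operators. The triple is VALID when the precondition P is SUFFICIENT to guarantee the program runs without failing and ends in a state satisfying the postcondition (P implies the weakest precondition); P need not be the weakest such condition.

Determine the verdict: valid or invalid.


Working backward. After the program, the postcondition 3*lim + 5 <= pos + 6 must hold; in canonical form it is 3*lim <= pos + 1.
Before d := 3*pos - 8: 3*lim <= pos + 1
Before pos := 2*d - 4: 3*lim <= 2*d - 3
Before pos := lim + 6: 3*lim <= 2*d - 3
The weakest precondition is 3*lim <= 2*d - 3.
Check whether 3*lim <= 2*d - 1 implies it.
Countermodel: at the initial state d = 2, lim = 1, the precondition holds but the weakest precondition fails.
Answer: invalid


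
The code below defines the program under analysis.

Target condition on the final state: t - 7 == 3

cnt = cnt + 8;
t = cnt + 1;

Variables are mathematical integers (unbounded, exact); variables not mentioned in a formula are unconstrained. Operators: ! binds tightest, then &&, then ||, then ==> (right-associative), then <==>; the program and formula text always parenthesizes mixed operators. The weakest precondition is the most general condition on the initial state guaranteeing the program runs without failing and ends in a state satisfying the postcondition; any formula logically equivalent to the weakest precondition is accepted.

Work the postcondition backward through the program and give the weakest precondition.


Working backward. After the program, the postcondition t - 7 == 3 must hold; in canonical form it is t == 10.
Before t := cnt + 1: cnt == 9
Before cnt := cnt + 8: cnt == 1
Answer: WP = cnt == 1


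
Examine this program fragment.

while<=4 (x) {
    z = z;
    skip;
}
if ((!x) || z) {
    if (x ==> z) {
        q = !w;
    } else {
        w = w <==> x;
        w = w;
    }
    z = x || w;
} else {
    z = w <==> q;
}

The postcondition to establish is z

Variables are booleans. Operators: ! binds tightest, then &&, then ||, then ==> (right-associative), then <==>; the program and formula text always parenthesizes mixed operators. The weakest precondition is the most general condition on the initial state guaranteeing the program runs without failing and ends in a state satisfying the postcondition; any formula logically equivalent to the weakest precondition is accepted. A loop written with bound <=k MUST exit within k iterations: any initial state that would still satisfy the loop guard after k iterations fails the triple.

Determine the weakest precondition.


Working backward. After the program, z must hold.
Then branch requires ((x ==> z) ==> (x || w)) && ((!(x ==> z)) ==> (x || (w <==> x))); else branch requires w <==> q.
Before the if: (((!x) || z) ==> (((x ==> z) ==> (x || w)) && ((!(x ==> z)) ==> (x || (w <==> x))))) && ((!((!x) || z)) ==> (w <==> q))
Before the loop (bound <=4), unroll the exhaustion recursion (WP_0 = exit-now case; WP_j = one more guarded iteration, up to j = 4):
  WP_0: (!x) && (((!x) || z) ==> (((x ==> z) ==> (x || w)) && ((!(x ==> z)) ==> (x || (w <==> x))))) && ((!((!x) || z)) ==> (w <==> q))
  WP_1: (x ==> ((!x) && (((!x) || z) ==> (((x ==> z) ==> (x || w)) && ((!(x ==> z)) ==> (x || (w <==> x))))) && ((!((!x) || z)) ==> (w <==> q)))) && ((!x) ==> ((((!x) || z) ==> (((x ==> z) ==> (x || w)) && ((!(x ==> z)) ==> (x || (w <==> x))))) && ((!((!x) || z)) ==> (w <==> q))))
  WP_2: (x ==> ((x ==> ((!x) && (((!x) || z) ==> (((x ==> z) ==> (x || w)) && ((!(x ==> z)) ==> (x || (w <==> x))))) && ((!((!x) || z)) ==> (w <==> q)))) && ((!x) ==> ((((!x) || z) ==> (((x ==> z) ==> (x || w)) && ((!(x ==> z)) ==> (x || (w <==> x))))) && ((!((!x) || z)) ==> (w <==> q)))))) && ((!x) ==> ((((!x) || z) ==> (((x ==> z) ==> (x || w)) && ((!(x ==> z)) ==> (x || (w <==> x))))) && ((!((!x) || z)) ==> (w <==> q))))
  WP_3: (x ==> ((x ==> ((x ==> ((!x) && (((!x) || z) ==> (((x ==> z) ==> (x || w)) && ((!(x ==> z)) ==> (x || (w <==> x))))) && ((!((!x) || z)) ==> (w <==> q)))) && ((!x) ==> ((((!x) || z) ==> (((x ==> z) ==> (x || w)) && ((!(x ==> z)) ==> (x || (w <==> x))))) && ((!((!x) || z)) ==> (w <==> q)))))) && ((!x) ==> ((((!x) || z) ==> (((x ==> z) ==> (x || w)) && ((!(x ==> z)) ==> (x || (w <==> x))))) && ((!((!x) || z)) ==> (w <==> q)))))) && ((!x) ==> ((((!x) || z) ==> (((x ==> z) ==> (x || w)) && ((!(x ==> z)) ==> (x || (w <==> x))))) && ((!((!x) || z)) ==> (w <==> q))))
  WP_4: (x ==> ((x ==> ((x ==> ((x ==> ((!x) && (((!x) || z) ==> (((x ==> z) ==> (x || w)) && ((!(x ==> z)) ==> (x || (w <==> x))))) && ((!((!x) || z)) ==> (w <==> q)))) && ((!x) ==> ((((!x) || z) ==> (((x ==> z) ==> (x || w)) && ((!(x ==> z)) ==> (x || (w <==> x))))) && ((!((!x) || z)) ==> (w <==> q)))))) && ((!x) ==> ((((!x) || z) ==> (((x ==> z) ==> (x || w)) && ((!(x ==> z)) ==> (x || (w <==> x))))) && ((!((!x) || z)) ==> (w <==> q)))))) && ((!x) ==> ((((!x) || z) ==> (((x ==> z) ==> (x || w)) && ((!(x ==> z)) ==> (x || (w <==> x))))) && ((!((!x) || z)) ==> (w <==> q)))))) && ((!x) ==> ((((!x) || z) ==> (((x ==> z) ==> (x || w)) && ((!(x ==> z)) ==> (x || (w <==> x))))) && ((!((!x) || z)) ==> (w <==> q))))
So before the loop: (x ==> ((x ==> ((x ==> ((x ==> ((!x) && (((!x) || z) ==> (((x ==> z) ==> (x || w)) && ((!(x ==> z)) ==> (x || (w <==> x))))) && ((!((!x) || z)) ==> (w <==> q)))) && ((!x) ==> ((((!x) || z) ==> (((x ==> z) ==> (x || w)) && ((!(x ==> z)) ==> (x || (w <==> x))))) && ((!((!x) || z)) ==> (w <==> q)))))) && ((!x) ==> ((((!x) || z) ==> (((x ==> z) ==> (x || w)) && ((!(x ==> z)) ==> (x || (w <==> x))))) && ((!((!x) || z)) ==> (w <==> q)))))) && ((!x) ==> ((((!x) || z) ==> (((x ==> z) ==> (x || w)) && ((!(x ==> z)) ==> (x || (w <==> x))))) && ((!((!x) || z)) ==> (w <==> q)))))) && ((!x) ==> ((((!x) || z) ==> (((x ==> z) ==> (x || w)) && ((!(x ==> z)) ==> (x || (w <==> x))))) && ((!((!x) || z)) ==> (w <==> q))))
Answer: WP = (x ==> ((x ==> ((x ==> ((x ==> ((!x) && (((!x) || z) ==> (((x ==> z) ==> (x || w)) && ((!(x ==> z)) ==> (x || (w <==> x))))) && ((!((!x) || z)) ==> (w <==> q)))) && ((!x) ==> ((((!x) || z) ==> (((x ==> z) ==> (x || w)) && ((!(x ==> z)) ==> (x || (w <==> x))))) && ((!((!x) || z)) ==> (w <==> q)))))) && ((!x) ==> ((((!x) || z) ==> (((x ==> z) ==> (x || w)) && ((!(x ==> z)) ==> (x || (w <==> x))))) && ((!((!x) || z)) ==> (w <==> q)))))) && ((!x) ==> ((((!x) || z) ==> (((x ==> z) ==> (x || w)) && ((!(x ==> z)) ==> (x || (w <==> x))))) && ((!((!x) || z)) ==> (w <==> q)))))) && ((!x) ==> ((((!x) || z) ==> (((x ==> z) ==> (x || w)) && ((!(x ==> z)) ==> (x || (w <==> x))))) && ((!((!x) || z)) ==> (w <==> q))))


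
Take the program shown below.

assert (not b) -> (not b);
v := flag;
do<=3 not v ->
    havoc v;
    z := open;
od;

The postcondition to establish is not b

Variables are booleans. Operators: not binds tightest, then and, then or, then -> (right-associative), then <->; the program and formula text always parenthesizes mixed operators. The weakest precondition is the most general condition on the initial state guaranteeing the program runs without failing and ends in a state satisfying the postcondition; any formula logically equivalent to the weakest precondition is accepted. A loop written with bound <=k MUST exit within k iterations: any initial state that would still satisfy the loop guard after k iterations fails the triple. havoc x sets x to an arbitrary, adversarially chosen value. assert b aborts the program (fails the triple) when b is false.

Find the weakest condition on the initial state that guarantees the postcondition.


Working backward. After the program, not b must hold.
Before the loop (bound <=3), unroll the exhaustion recursion (WP_0 = exit-now case; WP_j = one more guarded iteration, up to j = 3):
  WP_0: v and (not b)
  WP_1: v and (v -> (not b))
  WP_2: v and (v -> (not b))
  WP_3: v and (v -> (not b))
So before the loop: v and (v -> (not b))
Before v := flag: flag and (flag -> (not b))
Before assert (not b) -> (not b): flag and (flag -> (not b))
Answer: WP = flag and (flag -> (not b))


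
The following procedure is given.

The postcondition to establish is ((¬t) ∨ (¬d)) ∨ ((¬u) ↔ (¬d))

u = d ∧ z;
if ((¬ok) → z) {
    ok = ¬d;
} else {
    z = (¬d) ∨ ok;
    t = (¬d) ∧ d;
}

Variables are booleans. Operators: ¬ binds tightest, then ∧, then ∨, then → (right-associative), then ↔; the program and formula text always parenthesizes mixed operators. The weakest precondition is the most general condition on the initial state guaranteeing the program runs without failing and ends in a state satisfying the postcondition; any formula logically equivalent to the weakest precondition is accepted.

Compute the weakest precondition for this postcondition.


Working backward. After the program, the postcondition ((¬t) ∨ (¬d)) ∨ ((¬u) ↔ (¬d)) must hold; in canonical form it is (¬t) ∨ (¬d) ∨ ((¬u) ↔ (¬d)).
Then branch requires (¬t) ∨ (¬d) ∨ ((¬u) ↔ (¬d)); else branch requires true.
Before the if: ((¬ok) → z) → ((¬t) ∨ (¬d) ∨ ((¬u) ↔ (¬d)))
Before u := d ∧ z: ((¬ok) → z) → ((¬t) ∨ (¬d) ∨ ((¬(d ∧ z)) ↔ (¬d)))
Answer: WP = ((¬ok) → z) → ((¬t) ∨ (¬d) ∨ ((¬(d ∧ z)) ↔ (¬d)))


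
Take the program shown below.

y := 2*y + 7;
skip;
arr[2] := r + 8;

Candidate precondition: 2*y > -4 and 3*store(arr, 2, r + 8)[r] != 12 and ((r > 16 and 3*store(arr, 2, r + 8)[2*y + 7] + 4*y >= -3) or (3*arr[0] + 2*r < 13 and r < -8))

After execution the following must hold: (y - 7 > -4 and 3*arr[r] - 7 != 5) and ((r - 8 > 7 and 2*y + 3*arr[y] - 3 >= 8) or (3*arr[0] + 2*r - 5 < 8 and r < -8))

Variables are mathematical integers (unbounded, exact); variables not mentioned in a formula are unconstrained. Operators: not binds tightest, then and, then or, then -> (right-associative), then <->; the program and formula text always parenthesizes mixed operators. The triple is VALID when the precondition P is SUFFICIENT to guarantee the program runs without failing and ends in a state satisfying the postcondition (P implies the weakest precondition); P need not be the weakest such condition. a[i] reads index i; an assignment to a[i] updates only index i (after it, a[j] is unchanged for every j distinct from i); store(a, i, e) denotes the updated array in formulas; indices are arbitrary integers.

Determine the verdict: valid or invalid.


Working backward. After the program, the postcondition (y - 7 > -4 and 3*arr[r] - 7 != 5) and ((r - 8 > 7 and 2*y + 3*arr[y] - 3 >= 8) or (3*arr[0] + 2*r - 5 < 8 and r < -8)) must hold; in canonical form it is y > 3 and 3*arr[r] != 12 and ((r > 15 and 3*arr[y] + 2*y >= 11) or (3*arr[0] + 2*r < 13 and r < -8)).
Before arr[2] := r + 8: y > 3 and 3*store(arr, 2, r + 8)[r] != 12 and ((r > 15 and 3*store(arr, 2, r + 8)[y] + 2*y >= 11) or (3*arr[0] + 2*r < 13 and r < -8))
Before skip: y > 3 and 3*store(arr, 2, r + 8)[r] != 12 and ((r > 15 and 3*store(arr, 2, r + 8)[y] + 2*y >= 11) or (3*arr[0] + 2*r < 13 and r < -8))
Before y := 2*y + 7: 2*y > -4 and 3*store(arr, 2, r + 8)[r] != 12 and ((r > 15 and 3*store(arr, 2, r + 8)[2*y + 7] + 4*y >= -3) or (3*arr[0] + 2*r < 13 and r < -8))
The weakest precondition is 2*y > -4 and 3*store(arr, 2, r + 8)[r] != 12 and ((r > 15 and 3*store(arr, 2, r + 8)[2*y + 7] + 4*y >= -3) or (3*arr[0] + 2*r < 13 and r < -8)).
Check whether 2*y > -4 and 3*store(arr, 2, r + 8)[r] != 12 and ((r > 16 and 3*store(arr, 2, r + 8)[2*y + 7] + 4*y >= -3) or (3*arr[0] + 2*r < 13 and r < -8)) implies it.
Every state satisfying the precondition satisfies the weakest precondition: the implication holds.
Answer: valid


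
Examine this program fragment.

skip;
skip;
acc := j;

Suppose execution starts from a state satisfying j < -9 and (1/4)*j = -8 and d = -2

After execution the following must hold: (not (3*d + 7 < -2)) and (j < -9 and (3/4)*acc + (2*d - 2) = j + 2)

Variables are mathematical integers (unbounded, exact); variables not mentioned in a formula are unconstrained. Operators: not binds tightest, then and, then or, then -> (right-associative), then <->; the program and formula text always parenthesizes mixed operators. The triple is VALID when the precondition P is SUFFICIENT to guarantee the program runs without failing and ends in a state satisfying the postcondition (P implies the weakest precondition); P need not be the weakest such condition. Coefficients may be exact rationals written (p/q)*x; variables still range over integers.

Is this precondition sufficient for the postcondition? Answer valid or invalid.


Working backward. After the program, the postcondition (not (3*d + 7 < -2)) and (j < -9 and (3/4)*acc + (2*d - 2) = j + 2) must hold; in canonical form it is (not (3*d < -9)) and j < -9 and (3/4)*acc + 2*d = j + 4.
Before acc := j: (not (3*d < -9)) and j < -9 and 2*d = (1/4)*j + 4
Before skip: (not (3*d < -9)) and j < -9 and 2*d = (1/4)*j + 4
Before skip: (not (3*d < -9)) and j < -9 and 2*d = (1/4)*j + 4
The weakest precondition is (not (3*d < -9)) and j < -9 and 2*d = (1/4)*j + 4.
Check whether j < -9 and (1/4)*j = -8 and d = -2 implies it.
Every state satisfying the precondition satisfies the weakest precondition: the implication holds.
Answer: valid


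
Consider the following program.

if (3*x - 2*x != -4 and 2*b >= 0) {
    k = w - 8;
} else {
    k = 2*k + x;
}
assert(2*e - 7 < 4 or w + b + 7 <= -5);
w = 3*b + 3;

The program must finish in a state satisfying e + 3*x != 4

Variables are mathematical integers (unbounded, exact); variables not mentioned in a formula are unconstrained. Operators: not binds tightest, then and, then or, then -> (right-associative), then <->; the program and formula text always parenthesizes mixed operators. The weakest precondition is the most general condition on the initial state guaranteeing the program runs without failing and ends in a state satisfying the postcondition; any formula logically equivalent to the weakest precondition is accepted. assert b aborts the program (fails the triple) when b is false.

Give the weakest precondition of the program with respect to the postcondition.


Working backward. After the program, e + 3*x != 4 must hold.
Before w := 3*b + 3: e + 3*x != 4
Before assert 2*e - 7 < 4 or w + b + 7 <= -5: (2*e < 11 or b + w <= -12) and e + 3*x != 4
Then branch requires (2*e < 11 or b + w <= -12) and e + 3*x != 4; else branch requires (2*e < 11 or b + w <= -12) and e + 3*x != 4.
Before the if: ((x != -4 and 2*b >= 0) -> ((2*e < 11 or b + w <= -12) and e + 3*x != 4)) and ((not (x != -4 and 2*b >= 0)) -> ((2*e < 11 or b + w <= -12) and e + 3*x != 4))
Answer: WP = ((x != -4 and 2*b >= 0) -> ((2*e < 11 or b + w <= -12) and e + 3*x != 4)) and ((not (x != -4 and 2*b >= 0)) -> ((2*e < 11 or b + w <= -12) and e + 3*x != 4))


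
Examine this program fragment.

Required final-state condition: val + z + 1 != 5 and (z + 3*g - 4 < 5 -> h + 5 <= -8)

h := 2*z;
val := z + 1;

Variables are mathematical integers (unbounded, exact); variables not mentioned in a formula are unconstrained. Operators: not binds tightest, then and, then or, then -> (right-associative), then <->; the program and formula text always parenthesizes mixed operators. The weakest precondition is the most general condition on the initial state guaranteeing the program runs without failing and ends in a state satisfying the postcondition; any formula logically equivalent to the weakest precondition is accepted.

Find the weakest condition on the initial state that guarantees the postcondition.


Working backward. After the program, the postcondition val + z + 1 != 5 and (z + 3*g - 4 < 5 -> h + 5 <= -8) must hold; in canonical form it is val + z != 4 and (3*g + z < 9 -> h <= -13).
Before val := z + 1: 2*z != 3 and (3*g + z < 9 -> h <= -13)
Before h := 2*z: 2*z != 3 and (3*g + z < 9 -> 2*z <= -13)
Answer: WP = 2*z != 3 and (3*g + z < 9 -> 2*z <= -13)
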